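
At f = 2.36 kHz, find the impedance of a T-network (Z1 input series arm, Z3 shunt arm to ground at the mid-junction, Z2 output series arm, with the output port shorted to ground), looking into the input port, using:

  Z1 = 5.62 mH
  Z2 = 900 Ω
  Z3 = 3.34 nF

Step 1 — Angular frequency: ω = 2π·f = 2π·2360 = 1.483e+04 rad/s.
Step 2 — Component impedances:
  Z1: Z = jωL = j·1.483e+04·0.00562 = 0 + j83.34 Ω
  Z2: Z = R = 900 Ω
  Z3: Z = 1/(jωC) = -j/(ω·C) = 0 - j2.019e+04 Ω
Step 3 — With the output port shorted to ground, the output series arm Z2 runs from the junction to ground; the shunt arm Z3 also runs from the junction to ground. They appear in parallel: Z3 || Z2 = 898.2 - j40.04 Ω.
Step 4 — Series with input arm Z1: Z_in = Z1 + (Z3 || Z2) = 898.2 + j43.3 Ω = 899.3∠2.8° Ω.

Z = 898.2 + j43.3 Ω = 899.3∠2.8° Ω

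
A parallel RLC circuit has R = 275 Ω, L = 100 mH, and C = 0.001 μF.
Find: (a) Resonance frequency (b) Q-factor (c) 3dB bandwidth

Step 1 — Resonance: ω₀ = 1/√(LC) = 1/√(0.1·1e-09) = 1e+05 rad/s.
Step 2 — f₀ = ω₀/(2π) = 1.592e+04 Hz.
Step 3 — Parallel Q: Q = R/(ω₀L) = 275/(1e+05·0.1) = 0.0275.
Step 4 — Bandwidth: Δω = ω₀/Q = 3.636e+06 rad/s; BW = Δω/(2π) = 5.787e+05 Hz.

(a) f₀ = 1.592e+04 Hz  (b) Q = 0.0275  (c) BW = 5.787e+05 Hz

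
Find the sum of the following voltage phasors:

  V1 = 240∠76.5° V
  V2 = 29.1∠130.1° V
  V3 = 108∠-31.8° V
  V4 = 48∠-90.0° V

Step 1 — Convert each phasor to rectangular form:
  V1 = 240·(cos(76.5°) + j·sin(76.5°)) = 56.03 + j233.4 V
  V2 = 29.1·(cos(130.1°) + j·sin(130.1°)) = -18.74 + j22.26 V
  V3 = 108·(cos(-31.8°) + j·sin(-31.8°)) = 91.79 - j56.91 V
  V4 = 48·(cos(-90.0°) + j·sin(-90.0°)) = 0 - j48 V
Step 2 — Sum components: V_total = 129.1 + j150.7 V.
Step 3 — Convert to polar: |V_total| = 198.4 V, ∠V_total = 49.4°.

V_total = 198.4∠49.4° V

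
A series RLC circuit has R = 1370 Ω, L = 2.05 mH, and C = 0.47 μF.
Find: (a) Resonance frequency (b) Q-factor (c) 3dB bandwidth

Step 1 — Resonance: ω₀ = 1/√(LC) = 1/√(0.00205·4.7e-07) = 3.222e+04 rad/s.
Step 2 — f₀ = ω₀/(2π) = 5127 Hz.
Step 3 — Series Q: Q = ω₀L/R = 3.222e+04·0.00205/1370 = 0.04821.
Step 4 — Bandwidth: Δω = ω₀/Q = 6.683e+05 rad/s; BW = Δω/(2π) = 1.064e+05 Hz.

(a) f₀ = 5127 Hz  (b) Q = 0.04821  (c) BW = 1.064e+05 Hz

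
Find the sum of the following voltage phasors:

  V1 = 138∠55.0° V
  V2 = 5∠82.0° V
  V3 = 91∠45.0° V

Step 1 — Convert each phasor to rectangular form:
  V1 = 138·(cos(55.0°) + j·sin(55.0°)) = 79.15 + j113 V
  V2 = 5·(cos(82.0°) + j·sin(82.0°)) = 0.6959 + j4.951 V
  V3 = 91·(cos(45.0°) + j·sin(45.0°)) = 64.35 + j64.35 V
Step 2 — Sum components: V_total = 144.2 + j182.3 V.
Step 3 — Convert to polar: |V_total| = 232.5 V, ∠V_total = 51.7°.

V_total = 232.5∠51.7° V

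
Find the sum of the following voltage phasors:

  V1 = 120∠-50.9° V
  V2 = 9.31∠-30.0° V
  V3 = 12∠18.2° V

Step 1 — Convert each phasor to rectangular form:
  V1 = 120·(cos(-50.9°) + j·sin(-50.9°)) = 75.68 - j93.13 V
  V2 = 9.31·(cos(-30.0°) + j·sin(-30.0°)) = 8.063 - j4.655 V
  V3 = 12·(cos(18.2°) + j·sin(18.2°)) = 11.4 + j3.748 V
Step 2 — Sum components: V_total = 95.14 - j94.03 V.
Step 3 — Convert to polar: |V_total| = 133.8 V, ∠V_total = -44.7°.

V_total = 133.8∠-44.7° V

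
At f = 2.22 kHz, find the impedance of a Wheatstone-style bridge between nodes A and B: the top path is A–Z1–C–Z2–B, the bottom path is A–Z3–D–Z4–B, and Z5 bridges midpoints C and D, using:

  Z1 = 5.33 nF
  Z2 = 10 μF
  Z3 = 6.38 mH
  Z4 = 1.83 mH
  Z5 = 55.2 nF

Step 1 — Angular frequency: ω = 2π·f = 2π·2220 = 1.395e+04 rad/s.
Step 2 — Component impedances:
  Z1: Z = 1/(jωC) = -j/(ω·C) = 0 - j1.345e+04 Ω
  Z2: Z = 1/(jωC) = -j/(ω·C) = 0 - j7.169 Ω
  Z3: Z = jωL = j·1.395e+04·0.00638 = 0 + j88.99 Ω
  Z4: Z = jωL = j·1.395e+04·0.00183 = 0 + j25.53 Ω
  Z5: Z = 1/(jωC) = -j/(ω·C) = 0 - j1299 Ω
Step 3 — Bridge requires nodal analysis (the Z5 bridge couples midpoints C and D, so the two paths cannot be reduced to a simple series/parallel combination). Setting node B to ground and injecting 1 A at node A, the 3-node admittance system at A, C, D solves to V_A = Z_AB = 0 + j116 Ω = 116∠90.0° Ω.

Z = 0 + j116 Ω = 116∠90.0° Ω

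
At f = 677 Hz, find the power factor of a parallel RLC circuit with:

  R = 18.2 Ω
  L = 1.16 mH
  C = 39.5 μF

Step 1 — Angular frequency: ω = 2π·f = 2π·677 = 4254 rad/s.
Step 2 — Component impedances:
  R: Z = R = 18.2 Ω
  L: Z = jωL = j·4254·0.00116 = 0 + j4.934 Ω
  C: Z = 1/(jωC) = -j/(ω·C) = 0 - j5.952 Ω
Step 3 — Parallel combination: 1/Z_total = 1/R + 1/L + 1/C; Z_total = 13.02 + j8.211 Ω = 15.4∠32.2° Ω.
Step 4 — Power factor: PF = cos(φ) = Re(Z)/|Z| = 13.023/15.396 = 0.8459.
Step 5 — Type: Im(Z) = 8.211 ⇒ lagging (phase φ = 32.2°).

PF = 0.8459 (lagging, φ = 32.2°)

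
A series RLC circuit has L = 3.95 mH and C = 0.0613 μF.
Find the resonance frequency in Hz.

Step 1 — Resonance condition Im(Z)=0 gives ω₀ = 1/√(LC).
Step 2 — ω₀ = 1/√(0.00395·6.13e-08) = 6.426e+04 rad/s.
Step 3 — f₀ = ω₀/(2π) = 1.023e+04 Hz.

f₀ = 1.023e+04 Hz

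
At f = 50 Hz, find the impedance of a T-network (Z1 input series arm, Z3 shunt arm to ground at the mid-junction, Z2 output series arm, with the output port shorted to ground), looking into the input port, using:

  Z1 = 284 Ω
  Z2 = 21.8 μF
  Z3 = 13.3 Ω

Step 1 — Angular frequency: ω = 2π·f = 2π·50 = 314.2 rad/s.
Step 2 — Component impedances:
  Z1: Z = R = 284 Ω
  Z2: Z = 1/(jωC) = -j/(ω·C) = 0 - j146 Ω
  Z3: Z = R = 13.3 Ω
Step 3 — With the output port shorted to ground, the output series arm Z2 runs from the junction to ground; the shunt arm Z3 also runs from the junction to ground. They appear in parallel: Z3 || Z2 = 13.19 - j1.201 Ω.
Step 4 — Series with input arm Z1: Z_in = Z1 + (Z3 || Z2) = 297.2 - j1.201 Ω = 297.2∠-0.2° Ω.

Z = 297.2 - j1.201 Ω = 297.2∠-0.2° Ω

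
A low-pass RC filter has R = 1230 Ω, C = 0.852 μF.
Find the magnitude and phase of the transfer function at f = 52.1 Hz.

Step 1 — Angular frequency: ω = 2π·52.1 = 327.4 rad/s.
Step 2 — Transfer function: H(jω) = 1/(1 + jωRC).
Step 3 — Denominator: 1 + jωRC = 1 + j·327.4·1230·8.52e-07 = 1 + j0.3431.
Step 4 — H = 0.8947 - j0.3069.
Step 5 — Magnitude: |H| = 0.9459 (-0.5 dB); phase: φ = -18.9°.

|H| = 0.9459 (-0.5 dB), φ = -18.9°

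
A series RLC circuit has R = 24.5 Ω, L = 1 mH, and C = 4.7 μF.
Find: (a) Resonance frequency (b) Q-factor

Step 1 — Resonance condition Im(Z)=0 gives ω₀ = 1/√(LC).
Step 2 — ω₀ = 1/√(0.001·4.7e-06) = 1.459e+04 rad/s.
Step 3 — f₀ = ω₀/(2π) = 2322 Hz.
Step 4 — Series Q: Q = ω₀L/R = 1.459e+04·0.001/24.5 = 0.5954.

(a) f₀ = 2322 Hz  (b) Q = 0.5954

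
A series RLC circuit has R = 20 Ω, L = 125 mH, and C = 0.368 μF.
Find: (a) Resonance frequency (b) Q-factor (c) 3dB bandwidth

Step 1 — Resonance condition Im(Z)=0 gives ω₀ = 1/√(LC).
Step 2 — ω₀ = 1/√(0.125·3.68e-07) = 4663 rad/s.
Step 3 — f₀ = ω₀/(2π) = 742.1 Hz.
Step 4 — Series Q: Q = ω₀L/R = 4663·0.125/20 = 29.14.
Step 5 — 3dB bandwidth: Δω = ω₀/Q = 160 rad/s; BW = Δω/(2π) = 25.46 Hz.

(a) f₀ = 742.1 Hz  (b) Q = 29.14  (c) BW = 25.46 Hz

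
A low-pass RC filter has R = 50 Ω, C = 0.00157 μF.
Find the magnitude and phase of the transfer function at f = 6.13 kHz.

Step 1 — Angular frequency: ω = 2π·6130 = 3.852e+04 rad/s.
Step 2 — Transfer function: H(jω) = 1/(1 + jωRC).
Step 3 — Denominator: 1 + jωRC = 1 + j·3.852e+04·50·1.57e-09 = 1 + j0.003024.
Step 4 — H = 1 - j0.003023.
Step 5 — Magnitude: |H| = 1 (-0.0 dB); phase: φ = -0.2°.

|H| = 1 (-0.0 dB), φ = -0.2°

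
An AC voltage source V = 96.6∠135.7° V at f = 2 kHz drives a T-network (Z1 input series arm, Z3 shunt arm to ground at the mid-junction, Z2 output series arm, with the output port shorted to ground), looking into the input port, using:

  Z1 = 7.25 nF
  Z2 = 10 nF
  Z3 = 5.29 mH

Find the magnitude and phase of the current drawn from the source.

Step 1 — Angular frequency: ω = 2π·f = 2π·2000 = 1.257e+04 rad/s.
Step 2 — Component impedances:
  Z1: Z = 1/(jωC) = -j/(ω·C) = 0 - j1.098e+04 Ω
  Z2: Z = 1/(jωC) = -j/(ω·C) = 0 - j7958 Ω
  Z3: Z = jωL = j·1.257e+04·0.00529 = 0 + j66.48 Ω
Step 3 — With the output port shorted to ground, the output series arm Z2 runs from the junction to ground; the shunt arm Z3 also runs from the junction to ground. They appear in parallel: Z3 || Z2 = 0 + j67.04 Ω.
Step 4 — Series with input arm Z1: Z_in = Z1 + (Z3 || Z2) = 0 - j1.091e+04 Ω = 1.091e+04∠-90.0° Ω.
Step 5 — Source phasor: V = 96.6∠135.7° V = -69.14 + j67.47 V.
Step 6 — Ohm's law: I = V / Z_total = (-69.14 + j67.47) / (0 - j1.091e+04) = -0.006184 - j0.006337 A.
Step 7 — Convert to polar: |I| = 0.008855 A, ∠I = -134.3°.

I = 0.008855∠-134.3° A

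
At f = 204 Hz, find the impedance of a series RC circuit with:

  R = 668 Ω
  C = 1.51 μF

Step 1 — Angular frequency: ω = 2π·f = 2π·204 = 1282 rad/s.
Step 2 — Component impedances:
  R: Z = R = 668 Ω
  C: Z = 1/(jωC) = -j/(ω·C) = 0 - j516.7 Ω
Step 3 — Series combination: Z_total = R + C = 668 - j516.7 Ω = 844.5∠-37.7° Ω.

Z = 668 - j516.7 Ω = 844.5∠-37.7° Ω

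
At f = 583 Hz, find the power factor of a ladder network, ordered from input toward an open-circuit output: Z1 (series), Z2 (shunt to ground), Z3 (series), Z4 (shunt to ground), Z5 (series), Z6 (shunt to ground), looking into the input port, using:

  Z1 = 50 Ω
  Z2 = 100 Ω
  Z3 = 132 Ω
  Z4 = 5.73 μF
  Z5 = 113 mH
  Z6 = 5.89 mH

Step 1 — Angular frequency: ω = 2π·f = 2π·583 = 3663 rad/s.
Step 2 — Component impedances:
  Z1: Z = R = 50 Ω
  Z2: Z = R = 100 Ω
  Z3: Z = R = 132 Ω
  Z4: Z = 1/(jωC) = -j/(ω·C) = 0 - j47.64 Ω
  Z5: Z = jωL = j·3663·0.113 = 0 + j413.9 Ω
  Z6: Z = jωL = j·3663·0.00589 = 0 + j21.58 Ω
Step 3 — Ladder network (open output): work backward from the far end, alternating series and parallel combinations. Z_in = 109.1 - j9.437 Ω = 109.5∠-4.9° Ω.
Step 4 — Power factor: PF = cos(φ) = Re(Z)/|Z| = 109.1/109.5 = 0.9963.
Step 5 — Type: Im(Z) = -9.437 ⇒ leading (phase φ = -4.9°).

PF = 0.9963 (leading, φ = -4.9°)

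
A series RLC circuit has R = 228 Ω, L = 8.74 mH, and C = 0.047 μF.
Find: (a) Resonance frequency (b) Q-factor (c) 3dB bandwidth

Step 1 — Resonance: ω₀ = 1/√(LC) = 1/√(0.00874·4.7e-08) = 4.934e+04 rad/s.
Step 2 — f₀ = ω₀/(2π) = 7853 Hz.
Step 3 — Series Q: Q = ω₀L/R = 4.934e+04·0.00874/228 = 1.891.
Step 4 — Bandwidth: Δω = ω₀/Q = 2.609e+04 rad/s; BW = Δω/(2π) = 4152 Hz.

(a) f₀ = 7853 Hz  (b) Q = 1.891  (c) BW = 4152 Hz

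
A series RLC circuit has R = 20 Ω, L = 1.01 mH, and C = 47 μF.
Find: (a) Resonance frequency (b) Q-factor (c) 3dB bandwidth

Step 1 — Resonance condition Im(Z)=0 gives ω₀ = 1/√(LC).
Step 2 — ω₀ = 1/√(0.00101·4.7e-05) = 4590 rad/s.
Step 3 — f₀ = ω₀/(2π) = 730.5 Hz.
Step 4 — Series Q: Q = ω₀L/R = 4590·0.00101/20 = 0.2318.
Step 5 — 3dB bandwidth: Δω = ω₀/Q = 1.98e+04 rad/s; BW = Δω/(2π) = 3152 Hz.

(a) f₀ = 730.5 Hz  (b) Q = 0.2318  (c) BW = 3152 Hz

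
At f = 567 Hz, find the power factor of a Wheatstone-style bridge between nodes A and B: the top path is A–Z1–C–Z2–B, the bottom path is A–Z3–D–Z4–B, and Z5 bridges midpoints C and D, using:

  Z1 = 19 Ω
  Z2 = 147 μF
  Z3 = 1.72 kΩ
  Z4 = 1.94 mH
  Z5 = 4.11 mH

Step 1 — Angular frequency: ω = 2π·f = 2π·567 = 3563 rad/s.
Step 2 — Component impedances:
  Z1: Z = R = 19 Ω
  Z2: Z = 1/(jωC) = -j/(ω·C) = 0 - j1.91 Ω
  Z3: Z = R = 1720 Ω
  Z4: Z = jωL = j·3563·0.00194 = 0 + j6.911 Ω
  Z5: Z = jωL = j·3563·0.00411 = 0 + j14.64 Ω
Step 3 — Bridge requires nodal analysis (the Z5 bridge couples midpoints C and D, so the two paths cannot be reduced to a simple series/parallel combination). Setting node B to ground and injecting 1 A at node A, the 3-node admittance system at A, C, D solves to V_A = Z_AB = 18.79 - j2.064 Ω = 18.91∠-6.3° Ω.
Step 4 — Power factor: PF = cos(φ) = Re(Z)/|Z| = 18.794/18.907 = 0.994.
Step 5 — Type: Im(Z) = -2.064 ⇒ leading (phase φ = -6.3°).

PF = 0.994 (leading, φ = -6.3°)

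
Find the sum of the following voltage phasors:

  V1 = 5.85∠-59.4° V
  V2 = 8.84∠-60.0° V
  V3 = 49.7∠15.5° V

Step 1 — Convert each phasor to rectangular form:
  V1 = 5.85·(cos(-59.4°) + j·sin(-59.4°)) = 2.978 - j5.035 V
  V2 = 8.84·(cos(-60.0°) + j·sin(-60.0°)) = 4.42 - j7.656 V
  V3 = 49.7·(cos(15.5°) + j·sin(15.5°)) = 47.89 + j13.28 V
Step 2 — Sum components: V_total = 55.29 + j0.5907 V.
Step 3 — Convert to polar: |V_total| = 55.29 V, ∠V_total = 0.6°.

V_total = 55.29∠0.6° V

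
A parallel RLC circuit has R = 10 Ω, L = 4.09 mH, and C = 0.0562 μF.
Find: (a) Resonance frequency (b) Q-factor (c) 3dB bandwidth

Step 1 — Resonance: ω₀ = 1/√(LC) = 1/√(0.00409·5.62e-08) = 6.596e+04 rad/s.
Step 2 — f₀ = ω₀/(2π) = 1.05e+04 Hz.
Step 3 — Parallel Q: Q = R/(ω₀L) = 10/(6.596e+04·0.00409) = 0.03707.
Step 4 — Bandwidth: Δω = ω₀/Q = 1.779e+06 rad/s; BW = Δω/(2π) = 2.832e+05 Hz.

(a) f₀ = 1.05e+04 Hz  (b) Q = 0.03707  (c) BW = 2.832e+05 Hz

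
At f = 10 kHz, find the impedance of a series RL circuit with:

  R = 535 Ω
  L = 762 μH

Step 1 — Angular frequency: ω = 2π·f = 2π·1e+04 = 6.283e+04 rad/s.
Step 2 — Component impedances:
  R: Z = R = 535 Ω
  L: Z = jωL = j·6.283e+04·0.000762 = 0 + j47.88 Ω
Step 3 — Series combination: Z_total = R + L = 535 + j47.88 Ω = 537.1∠5.1° Ω.

Z = 535 + j47.88 Ω = 537.1∠5.1° Ω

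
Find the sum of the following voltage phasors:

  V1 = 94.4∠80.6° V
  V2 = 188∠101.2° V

Step 1 — Convert each phasor to rectangular form:
  V1 = 94.4·(cos(80.6°) + j·sin(80.6°)) = 15.42 + j93.13 V
  V2 = 188·(cos(101.2°) + j·sin(101.2°)) = -36.52 + j184.4 V
Step 2 — Sum components: V_total = -21.1 + j277.6 V.
Step 3 — Convert to polar: |V_total| = 278.4 V, ∠V_total = 94.3°.

V_total = 278.4∠94.3° V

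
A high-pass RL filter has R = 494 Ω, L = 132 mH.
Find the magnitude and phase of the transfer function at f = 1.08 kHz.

Step 1 — Angular frequency: ω = 2π·1080 = 6786 rad/s.
Step 2 — Transfer function: H(jω) = jωL/(R + jωL).
Step 3 — Numerator jωL = j·895.7; denominator R + jωL = 494 + j895.7.
Step 4 — H = 0.7668 + j0.4229.
Step 5 — Magnitude: |H| = 0.8757 (-1.2 dB); phase: φ = 28.9°.

|H| = 0.8757 (-1.2 dB), φ = 28.9°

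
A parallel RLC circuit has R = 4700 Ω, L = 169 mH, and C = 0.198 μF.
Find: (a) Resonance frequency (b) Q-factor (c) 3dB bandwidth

Step 1 — Resonance: ω₀ = 1/√(LC) = 1/√(0.169·1.98e-07) = 5467 rad/s.
Step 2 — f₀ = ω₀/(2π) = 870 Hz.
Step 3 — Parallel Q: Q = R/(ω₀L) = 4700/(5467·0.169) = 5.087.
Step 4 — Bandwidth: Δω = ω₀/Q = 1075 rad/s; BW = Δω/(2π) = 171 Hz.

(a) f₀ = 870 Hz  (b) Q = 5.087  (c) BW = 171 Hz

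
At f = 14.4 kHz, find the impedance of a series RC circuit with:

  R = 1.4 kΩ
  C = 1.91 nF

Step 1 — Angular frequency: ω = 2π·f = 2π·1.44e+04 = 9.048e+04 rad/s.
Step 2 — Component impedances:
  R: Z = R = 1400 Ω
  C: Z = 1/(jωC) = -j/(ω·C) = 0 - j5787 Ω
Step 3 — Series combination: Z_total = R + C = 1400 - j5787 Ω = 5954∠-76.4° Ω.

Z = 1400 - j5787 Ω = 5954∠-76.4° Ω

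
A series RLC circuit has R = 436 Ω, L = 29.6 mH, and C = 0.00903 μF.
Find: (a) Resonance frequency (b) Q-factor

Step 1 — Resonance condition Im(Z)=0 gives ω₀ = 1/√(LC).
Step 2 — ω₀ = 1/√(0.0296·9.03e-09) = 6.117e+04 rad/s.
Step 3 — f₀ = ω₀/(2π) = 9735 Hz.
Step 4 — Series Q: Q = ω₀L/R = 6.117e+04·0.0296/436 = 4.153.

(a) f₀ = 9735 Hz  (b) Q = 4.153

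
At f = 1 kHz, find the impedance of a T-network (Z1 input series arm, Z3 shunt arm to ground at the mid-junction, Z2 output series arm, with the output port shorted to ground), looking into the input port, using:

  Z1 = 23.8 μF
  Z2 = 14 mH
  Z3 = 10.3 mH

Step 1 — Angular frequency: ω = 2π·f = 2π·1000 = 6283 rad/s.
Step 2 — Component impedances:
  Z1: Z = 1/(jωC) = -j/(ω·C) = 0 - j6.687 Ω
  Z2: Z = jωL = j·6283·0.014 = 0 + j87.96 Ω
  Z3: Z = jωL = j·6283·0.0103 = 0 + j64.72 Ω
Step 3 — With the output port shorted to ground, the output series arm Z2 runs from the junction to ground; the shunt arm Z3 also runs from the junction to ground. They appear in parallel: Z3 || Z2 = 0 + j37.29 Ω.
Step 4 — Series with input arm Z1: Z_in = Z1 + (Z3 || Z2) = 0 + j30.6 Ω = 30.6∠90.0° Ω.

Z = 0 + j30.6 Ω = 30.6∠90.0° Ω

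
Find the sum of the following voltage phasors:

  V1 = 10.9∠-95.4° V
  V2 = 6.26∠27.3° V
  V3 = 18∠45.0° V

Step 1 — Convert each phasor to rectangular form:
  V1 = 10.9·(cos(-95.4°) + j·sin(-95.4°)) = -1.026 - j10.85 V
  V2 = 6.26·(cos(27.3°) + j·sin(27.3°)) = 5.563 + j2.871 V
  V3 = 18·(cos(45.0°) + j·sin(45.0°)) = 12.73 + j12.73 V
Step 2 — Sum components: V_total = 17.26 + j4.747 V.
Step 3 — Convert to polar: |V_total| = 17.91 V, ∠V_total = 15.4°.

V_total = 17.91∠15.4° V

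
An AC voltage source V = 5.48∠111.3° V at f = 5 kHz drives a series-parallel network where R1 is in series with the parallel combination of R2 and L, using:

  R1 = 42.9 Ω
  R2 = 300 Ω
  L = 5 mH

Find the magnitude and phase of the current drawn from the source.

Step 1 — Angular frequency: ω = 2π·f = 2π·5000 = 3.142e+04 rad/s.
Step 2 — Component impedances:
  R1: Z = R = 42.9 Ω
  R2: Z = R = 300 Ω
  L: Z = jωL = j·3.142e+04·0.005 = 0 + j157.1 Ω
Step 3 — Parallel branch: R2 || L = 1/(1/R2 + 1/L) = 64.55 + j123.3 Ω.
Step 4 — Series with R1: Z_total = R1 + (R2 || L) = 107.4 + j123.3 Ω = 163.5∠48.9° Ω.
Step 5 — Source phasor: V = 5.48∠111.3° V = -1.991 + j5.106 V.
Step 6 — Ohm's law: I = V / Z_total = (-1.991 + j5.106) / (107.4 + j123.3) = 0.01554 + j0.02969 A.
Step 7 — Convert to polar: |I| = 0.03351 A, ∠I = 62.4°.

I = 0.03351∠62.4° A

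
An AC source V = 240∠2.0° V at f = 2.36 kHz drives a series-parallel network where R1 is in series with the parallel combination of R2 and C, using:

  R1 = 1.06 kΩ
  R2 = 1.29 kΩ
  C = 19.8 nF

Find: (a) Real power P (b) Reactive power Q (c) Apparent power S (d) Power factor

Step 1 — Angular frequency: ω = 2π·f = 2π·2360 = 1.483e+04 rad/s.
Step 2 — Component impedances:
  R1: Z = R = 1060 Ω
  R2: Z = R = 1290 Ω
  C: Z = 1/(jωC) = -j/(ω·C) = 0 - j3406 Ω
Step 3 — Parallel branch: R2 || C = 1/(1/R2 + 1/C) = 1128 - j427.3 Ω.
Step 4 — Series with R1: Z_total = R1 + (R2 || C) = 2188 - j427.3 Ω = 2229∠-11.0° Ω.
Step 5 — Source phasor: V = 240∠2.0° V = 239.9 + j8.376 V.
Step 6 — Current: I = V / Z = 0.1049 + j0.02431 A = 0.1076∠13.0° A.
Step 7 — Complex power: S = V·I* = 25.36 - j4.951 VA.
Step 8 — Real power: P = Re(S) = 25.36 W.
Step 9 — Reactive power: Q = Im(S) = -4.951 VAR.
Step 10 — Apparent power: |S| = 25.84 VA.
Step 11 — Power factor: PF = P/|S| = 0.9815 (leading).

(a) P = 25.36 W  (b) Q = -4.951 VAR  (c) S = 25.84 VA  (d) PF = 0.9815 (leading)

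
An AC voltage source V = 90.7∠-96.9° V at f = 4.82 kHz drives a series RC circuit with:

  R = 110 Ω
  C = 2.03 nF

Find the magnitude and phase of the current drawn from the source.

Step 1 — Angular frequency: ω = 2π·f = 2π·4820 = 3.028e+04 rad/s.
Step 2 — Component impedances:
  R: Z = R = 110 Ω
  C: Z = 1/(jωC) = -j/(ω·C) = 0 - j1.627e+04 Ω
Step 3 — Series combination: Z_total = R + C = 110 - j1.627e+04 Ω = 1.627e+04∠-89.6° Ω.
Step 4 — Source phasor: V = 90.7∠-96.9° V = -10.9 - j90.04 V.
Step 5 — Ohm's law: I = V / Z_total = (-10.9 - j90.04) / (110 - j1.627e+04) = 0.005531 - j0.0007073 A.
Step 6 — Convert to polar: |I| = 0.005576 A, ∠I = -7.3°.

I = 0.005576∠-7.3° A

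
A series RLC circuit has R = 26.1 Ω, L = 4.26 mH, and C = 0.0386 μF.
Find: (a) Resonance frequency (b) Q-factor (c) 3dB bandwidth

Step 1 — Resonance condition Im(Z)=0 gives ω₀ = 1/√(LC).
Step 2 — ω₀ = 1/√(0.00426·3.86e-08) = 7.798e+04 rad/s.
Step 3 — f₀ = ω₀/(2π) = 1.241e+04 Hz.
Step 4 — Series Q: Q = ω₀L/R = 7.798e+04·0.00426/26.1 = 12.73.
Step 5 — 3dB bandwidth: Δω = ω₀/Q = 6127 rad/s; BW = Δω/(2π) = 975.1 Hz.

(a) f₀ = 1.241e+04 Hz  (b) Q = 12.73  (c) BW = 975.1 Hz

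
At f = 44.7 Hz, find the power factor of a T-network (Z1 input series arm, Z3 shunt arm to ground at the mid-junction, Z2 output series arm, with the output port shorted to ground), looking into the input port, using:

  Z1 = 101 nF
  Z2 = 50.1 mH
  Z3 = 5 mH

Step 1 — Angular frequency: ω = 2π·f = 2π·44.7 = 280.9 rad/s.
Step 2 — Component impedances:
  Z1: Z = 1/(jωC) = -j/(ω·C) = 0 - j3.525e+04 Ω
  Z2: Z = jωL = j·280.9·0.0501 = 0 + j14.07 Ω
  Z3: Z = jωL = j·280.9·0.005 = 0 + j1.404 Ω
Step 3 — With the output port shorted to ground, the output series arm Z2 runs from the junction to ground; the shunt arm Z3 also runs from the junction to ground. They appear in parallel: Z3 || Z2 = 0 + j1.277 Ω.
Step 4 — Series with input arm Z1: Z_in = Z1 + (Z3 || Z2) = 0 - j3.525e+04 Ω = 3.525e+04∠-90.0° Ω.
Step 5 — Power factor: PF = cos(φ) = Re(Z)/|Z| = 0/3.525e+04 = 0.
Step 6 — Type: Im(Z) = -3.525e+04 ⇒ leading (phase φ = -90.0°).

PF = 0 (leading, φ = -90.0°)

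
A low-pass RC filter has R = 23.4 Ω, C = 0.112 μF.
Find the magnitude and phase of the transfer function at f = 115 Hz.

Step 1 — Angular frequency: ω = 2π·115 = 722.6 rad/s.
Step 2 — Transfer function: H(jω) = 1/(1 + jωRC).
Step 3 — Denominator: 1 + jωRC = 1 + j·722.6·23.4·1.12e-07 = 1 + j0.001894.
Step 4 — H = 1 - j0.001894.
Step 5 — Magnitude: |H| = 1 (-0.0 dB); phase: φ = -0.1°.

|H| = 1 (-0.0 dB), φ = -0.1°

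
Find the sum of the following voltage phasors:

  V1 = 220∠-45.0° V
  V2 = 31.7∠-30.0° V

Step 1 — Convert each phasor to rectangular form:
  V1 = 220·(cos(-45.0°) + j·sin(-45.0°)) = 155.6 - j155.6 V
  V2 = 31.7·(cos(-30.0°) + j·sin(-30.0°)) = 27.45 - j15.85 V
Step 2 — Sum components: V_total = 183 - j171.4 V.
Step 3 — Convert to polar: |V_total| = 250.8 V, ∠V_total = -43.1°.

V_total = 250.8∠-43.1° V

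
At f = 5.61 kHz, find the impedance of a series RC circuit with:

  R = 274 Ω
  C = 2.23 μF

Step 1 — Angular frequency: ω = 2π·f = 2π·5610 = 3.525e+04 rad/s.
Step 2 — Component impedances:
  R: Z = R = 274 Ω
  C: Z = 1/(jωC) = -j/(ω·C) = 0 - j12.72 Ω
Step 3 — Series combination: Z_total = R + C = 274 - j12.72 Ω = 274.3∠-2.7° Ω.

Z = 274 - j12.72 Ω = 274.3∠-2.7° Ω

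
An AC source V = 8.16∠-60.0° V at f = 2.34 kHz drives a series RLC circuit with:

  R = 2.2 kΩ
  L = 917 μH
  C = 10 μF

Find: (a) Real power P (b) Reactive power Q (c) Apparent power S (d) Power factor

Step 1 — Angular frequency: ω = 2π·f = 2π·2340 = 1.47e+04 rad/s.
Step 2 — Component impedances:
  R: Z = R = 2200 Ω
  L: Z = jωL = j·1.47e+04·0.000917 = 0 + j13.48 Ω
  C: Z = 1/(jωC) = -j/(ω·C) = 0 - j6.801 Ω
Step 3 — Series combination: Z_total = R + L + C = 2200 + j6.681 Ω = 2200∠0.2° Ω.
Step 4 — Source phasor: V = 8.16∠-60.0° V = 4.08 - j7.067 V.
Step 5 — Current: I = V / Z = 0.001845 - j0.003218 A = 0.003709∠-60.2° A.
Step 6 — Complex power: S = V·I* = 0.03027 + j9.191e-05 VA.
Step 7 — Real power: P = Re(S) = 0.03027 W.
Step 8 — Reactive power: Q = Im(S) = 9.191e-05 VAR.
Step 9 — Apparent power: |S| = 0.03027 VA.
Step 10 — Power factor: PF = P/|S| = 1 (lagging).

(a) P = 0.03027 W  (b) Q = 9.191e-05 VAR  (c) S = 0.03027 VA  (d) PF = 1 (lagging)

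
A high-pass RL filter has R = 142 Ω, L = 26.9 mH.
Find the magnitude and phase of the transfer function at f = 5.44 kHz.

Step 1 — Angular frequency: ω = 2π·5440 = 3.418e+04 rad/s.
Step 2 — Transfer function: H(jω) = jωL/(R + jωL).
Step 3 — Numerator jωL = j·919.5; denominator R + jωL = 142 + j919.5.
Step 4 — H = 0.9767 + j0.1508.
Step 5 — Magnitude: |H| = 0.9883 (-0.1 dB); phase: φ = 8.8°.

|H| = 0.9883 (-0.1 dB), φ = 8.8°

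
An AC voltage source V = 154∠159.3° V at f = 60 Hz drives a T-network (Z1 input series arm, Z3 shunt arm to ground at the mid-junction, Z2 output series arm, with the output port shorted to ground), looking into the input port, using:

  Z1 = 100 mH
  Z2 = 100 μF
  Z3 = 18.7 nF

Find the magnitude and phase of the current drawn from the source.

Step 1 — Angular frequency: ω = 2π·f = 2π·60 = 377 rad/s.
Step 2 — Component impedances:
  Z1: Z = jωL = j·377·0.1 = 0 + j37.7 Ω
  Z2: Z = 1/(jωC) = -j/(ω·C) = 0 - j26.53 Ω
  Z3: Z = 1/(jωC) = -j/(ω·C) = 0 - j1.418e+05 Ω
Step 3 — With the output port shorted to ground, the output series arm Z2 runs from the junction to ground; the shunt arm Z3 also runs from the junction to ground. They appear in parallel: Z3 || Z2 = 0 - j26.52 Ω.
Step 4 — Series with input arm Z1: Z_in = Z1 + (Z3 || Z2) = 0 + j11.18 Ω = 11.18∠90.0° Ω.
Step 5 — Source phasor: V = 154∠159.3° V = -144.1 + j54.44 V.
Step 6 — Ohm's law: I = V / Z_total = (-144.1 + j54.44) / (0 + j11.18) = 4.87 + j12.89 A.
Step 7 — Convert to polar: |I| = 13.78 A, ∠I = 69.3°.

I = 13.78∠69.3° A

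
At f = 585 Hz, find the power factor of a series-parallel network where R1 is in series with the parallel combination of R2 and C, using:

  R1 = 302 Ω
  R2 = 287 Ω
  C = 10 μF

Step 1 — Angular frequency: ω = 2π·f = 2π·585 = 3676 rad/s.
Step 2 — Component impedances:
  R1: Z = R = 302 Ω
  R2: Z = R = 287 Ω
  C: Z = 1/(jωC) = -j/(ω·C) = 0 - j27.21 Ω
Step 3 — Parallel branch: R2 || C = 1/(1/R2 + 1/C) = 2.556 - j26.96 Ω.
Step 4 — Series with R1: Z_total = R1 + (R2 || C) = 304.6 - j26.96 Ω = 305.7∠-5.1° Ω.
Step 5 — Power factor: PF = cos(φ) = Re(Z)/|Z| = 304.56/305.75 = 0.9961.
Step 6 — Type: Im(Z) = -26.96 ⇒ leading (phase φ = -5.1°).

PF = 0.9961 (leading, φ = -5.1°)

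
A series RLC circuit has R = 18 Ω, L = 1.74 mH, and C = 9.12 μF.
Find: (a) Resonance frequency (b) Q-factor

Step 1 — Resonance condition Im(Z)=0 gives ω₀ = 1/√(LC).
Step 2 — ω₀ = 1/√(0.00174·9.12e-06) = 7938 rad/s.
Step 3 — f₀ = ω₀/(2π) = 1263 Hz.
Step 4 — Series Q: Q = ω₀L/R = 7938·0.00174/18 = 0.7674.

(a) f₀ = 1263 Hz  (b) Q = 0.7674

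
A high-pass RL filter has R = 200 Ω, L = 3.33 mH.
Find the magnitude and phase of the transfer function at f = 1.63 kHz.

Step 1 — Angular frequency: ω = 2π·1630 = 1.024e+04 rad/s.
Step 2 — Transfer function: H(jω) = jωL/(R + jωL).
Step 3 — Numerator jωL = j·34.1; denominator R + jωL = 200 + j34.1.
Step 4 — H = 0.02826 + j0.1657.
Step 5 — Magnitude: |H| = 0.1681 (-15.5 dB); phase: φ = 80.3°.

|H| = 0.1681 (-15.5 dB), φ = 80.3°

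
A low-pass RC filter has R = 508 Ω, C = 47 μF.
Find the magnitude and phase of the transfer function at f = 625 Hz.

Step 1 — Angular frequency: ω = 2π·625 = 3927 rad/s.
Step 2 — Transfer function: H(jω) = 1/(1 + jωRC).
Step 3 — Denominator: 1 + jωRC = 1 + j·3927·508·4.7e-05 = 1 + j93.76.
Step 4 — H = 0.0001137 - j0.01066.
Step 5 — Magnitude: |H| = 0.01066 (-39.4 dB); phase: φ = -89.4°.

|H| = 0.01066 (-39.4 dB), φ = -89.4°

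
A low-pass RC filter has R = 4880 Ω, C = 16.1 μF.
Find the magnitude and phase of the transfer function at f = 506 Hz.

Step 1 — Angular frequency: ω = 2π·506 = 3179 rad/s.
Step 2 — Transfer function: H(jω) = 1/(1 + jωRC).
Step 3 — Denominator: 1 + jωRC = 1 + j·3179·4880·1.61e-05 = 1 + j249.8.
Step 4 — H = 1.603e-05 - j0.004003.
Step 5 — Magnitude: |H| = 0.004003 (-48.0 dB); phase: φ = -89.8°.

|H| = 0.004003 (-48.0 dB), φ = -89.8°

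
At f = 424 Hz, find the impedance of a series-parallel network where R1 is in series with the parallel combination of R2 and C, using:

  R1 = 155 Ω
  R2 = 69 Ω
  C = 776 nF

Step 1 — Angular frequency: ω = 2π·f = 2π·424 = 2664 rad/s.
Step 2 — Component impedances:
  R1: Z = R = 155 Ω
  R2: Z = R = 69 Ω
  C: Z = 1/(jωC) = -j/(ω·C) = 0 - j483.7 Ω
Step 3 — Parallel branch: R2 || C = 1/(1/R2 + 1/C) = 67.62 - j9.646 Ω.
Step 4 — Series with R1: Z_total = R1 + (R2 || C) = 222.6 - j9.646 Ω = 222.8∠-2.5° Ω.

Z = 222.6 - j9.646 Ω = 222.8∠-2.5° Ω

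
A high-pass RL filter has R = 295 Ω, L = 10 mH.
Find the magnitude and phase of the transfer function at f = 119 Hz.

Step 1 — Angular frequency: ω = 2π·119 = 747.7 rad/s.
Step 2 — Transfer function: H(jω) = jωL/(R + jωL).
Step 3 — Numerator jωL = j·7.477; denominator R + jωL = 295 + j7.477.
Step 4 — H = 0.000642 + j0.02533.
Step 5 — Magnitude: |H| = 0.02534 (-31.9 dB); phase: φ = 88.5°.

|H| = 0.02534 (-31.9 dB), φ = 88.5°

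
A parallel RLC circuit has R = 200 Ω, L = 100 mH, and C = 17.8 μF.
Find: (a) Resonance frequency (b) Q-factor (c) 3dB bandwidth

Step 1 — Resonance: ω₀ = 1/√(LC) = 1/√(0.1·1.78e-05) = 749.5 rad/s.
Step 2 — f₀ = ω₀/(2π) = 119.3 Hz.
Step 3 — Parallel Q: Q = R/(ω₀L) = 200/(749.5·0.1) = 2.668.
Step 4 — Bandwidth: Δω = ω₀/Q = 280.9 rad/s; BW = Δω/(2π) = 44.71 Hz.

(a) f₀ = 119.3 Hz  (b) Q = 2.668  (c) BW = 44.71 Hz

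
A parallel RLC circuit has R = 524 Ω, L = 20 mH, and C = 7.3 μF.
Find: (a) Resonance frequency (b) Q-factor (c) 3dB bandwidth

Step 1 — Resonance: ω₀ = 1/√(LC) = 1/√(0.02·7.3e-06) = 2617 rad/s.
Step 2 — f₀ = ω₀/(2π) = 416.5 Hz.
Step 3 — Parallel Q: Q = R/(ω₀L) = 524/(2617·0.02) = 10.01.
Step 4 — Bandwidth: Δω = ω₀/Q = 261.4 rad/s; BW = Δω/(2π) = 41.61 Hz.

(a) f₀ = 416.5 Hz  (b) Q = 10.01  (c) BW = 41.61 Hz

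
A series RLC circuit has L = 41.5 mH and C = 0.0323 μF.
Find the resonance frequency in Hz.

Step 1 — Resonance condition Im(Z)=0 gives ω₀ = 1/√(LC).
Step 2 — ω₀ = 1/√(0.0415·3.23e-08) = 2.731e+04 rad/s.
Step 3 — f₀ = ω₀/(2π) = 4347 Hz.

f₀ = 4347 Hz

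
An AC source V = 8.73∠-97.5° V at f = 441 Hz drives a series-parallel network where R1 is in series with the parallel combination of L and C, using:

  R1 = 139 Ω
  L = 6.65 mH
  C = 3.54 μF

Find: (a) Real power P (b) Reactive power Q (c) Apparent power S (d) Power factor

Step 1 — Angular frequency: ω = 2π·f = 2π·441 = 2771 rad/s.
Step 2 — Component impedances:
  R1: Z = R = 139 Ω
  L: Z = jωL = j·2771·0.00665 = 0 + j18.43 Ω
  C: Z = 1/(jωC) = -j/(ω·C) = 0 - j101.9 Ω
Step 3 — Parallel branch: L || C = 1/(1/L + 1/C) = 0 + j22.49 Ω.
Step 4 — Series with R1: Z_total = R1 + (L || C) = 139 + j22.49 Ω = 140.8∠9.2° Ω.
Step 5 — Source phasor: V = 8.73∠-97.5° V = -1.139 - j8.655 V.
Step 6 — Current: I = V / Z = -0.01781 - j0.05939 A = 0.062∠-106.7° A.
Step 7 — Complex power: S = V·I* = 0.5343 + j0.08646 VA.
Step 8 — Real power: P = Re(S) = 0.5343 W.
Step 9 — Reactive power: Q = Im(S) = 0.08646 VAR.
Step 10 — Apparent power: |S| = 0.5413 VA.
Step 11 — Power factor: PF = P/|S| = 0.9872 (lagging).

(a) P = 0.5343 W  (b) Q = 0.08646 VAR  (c) S = 0.5413 VA  (d) PF = 0.9872 (lagging)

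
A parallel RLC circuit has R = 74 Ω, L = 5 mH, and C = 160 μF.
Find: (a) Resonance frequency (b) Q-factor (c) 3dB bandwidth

Step 1 — Resonance: ω₀ = 1/√(LC) = 1/√(0.005·0.00016) = 1118 rad/s.
Step 2 — f₀ = ω₀/(2π) = 177.9 Hz.
Step 3 — Parallel Q: Q = R/(ω₀L) = 74/(1118·0.005) = 13.24.
Step 4 — Bandwidth: Δω = ω₀/Q = 84.46 rad/s; BW = Δω/(2π) = 13.44 Hz.

(a) f₀ = 177.9 Hz  (b) Q = 13.24  (c) BW = 13.44 Hz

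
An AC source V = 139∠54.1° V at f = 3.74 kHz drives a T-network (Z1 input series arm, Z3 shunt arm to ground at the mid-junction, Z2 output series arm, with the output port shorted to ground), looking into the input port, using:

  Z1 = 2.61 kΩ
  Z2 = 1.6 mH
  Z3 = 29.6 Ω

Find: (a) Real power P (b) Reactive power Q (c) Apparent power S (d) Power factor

Step 1 — Angular frequency: ω = 2π·f = 2π·3740 = 2.35e+04 rad/s.
Step 2 — Component impedances:
  Z1: Z = R = 2610 Ω
  Z2: Z = jωL = j·2.35e+04·0.0016 = 0 + j37.6 Ω
  Z3: Z = R = 29.6 Ω
Step 3 — With the output port shorted to ground, the output series arm Z2 runs from the junction to ground; the shunt arm Z3 also runs from the junction to ground. They appear in parallel: Z3 || Z2 = 18.27 + j14.39 Ω.
Step 4 — Series with input arm Z1: Z_in = Z1 + (Z3 || Z2) = 2628 + j14.39 Ω = 2628∠0.3° Ω.
Step 5 — Source phasor: V = 139∠54.1° V = 81.51 + j112.6 V.
Step 6 — Current: I = V / Z = 0.03124 + j0.04267 A = 0.05289∠53.8° A.
Step 7 — Complex power: S = V·I* = 7.351 + j0.04024 VA.
Step 8 — Real power: P = Re(S) = 7.351 W.
Step 9 — Reactive power: Q = Im(S) = 0.04024 VAR.
Step 10 — Apparent power: |S| = 7.351 VA.
Step 11 — Power factor: PF = P/|S| = 1 (lagging).

(a) P = 7.351 W  (b) Q = 0.04024 VAR  (c) S = 7.351 VA  (d) PF = 1 (lagging)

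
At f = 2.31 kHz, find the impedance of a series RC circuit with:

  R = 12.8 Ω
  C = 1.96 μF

Step 1 — Angular frequency: ω = 2π·f = 2π·2310 = 1.451e+04 rad/s.
Step 2 — Component impedances:
  R: Z = R = 12.8 Ω
  C: Z = 1/(jωC) = -j/(ω·C) = 0 - j35.15 Ω
Step 3 — Series combination: Z_total = R + C = 12.8 - j35.15 Ω = 37.41∠-70.0° Ω.

Z = 12.8 - j35.15 Ω = 37.41∠-70.0° Ω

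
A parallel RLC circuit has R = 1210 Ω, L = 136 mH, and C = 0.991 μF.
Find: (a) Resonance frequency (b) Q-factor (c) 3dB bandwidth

Step 1 — Resonance: ω₀ = 1/√(LC) = 1/√(0.136·9.91e-07) = 2724 rad/s.
Step 2 — f₀ = ω₀/(2π) = 433.5 Hz.
Step 3 — Parallel Q: Q = R/(ω₀L) = 1210/(2724·0.136) = 3.266.
Step 4 — Bandwidth: Δω = ω₀/Q = 834 rad/s; BW = Δω/(2π) = 132.7 Hz.

(a) f₀ = 433.5 Hz  (b) Q = 3.266  (c) BW = 132.7 Hz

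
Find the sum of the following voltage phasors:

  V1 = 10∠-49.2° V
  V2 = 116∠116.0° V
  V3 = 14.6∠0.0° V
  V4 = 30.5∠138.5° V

Step 1 — Convert each phasor to rectangular form:
  V1 = 10·(cos(-49.2°) + j·sin(-49.2°)) = 6.534 - j7.57 V
  V2 = 116·(cos(116.0°) + j·sin(116.0°)) = -50.85 + j104.3 V
  V3 = 14.6·(cos(0.0°) + j·sin(0.0°)) = 14.6 V
  V4 = 30.5·(cos(138.5°) + j·sin(138.5°)) = -22.84 + j20.21 V
Step 2 — Sum components: V_total = -52.56 + j116.9 V.
Step 3 — Convert to polar: |V_total| = 128.2 V, ∠V_total = 114.2°.

V_total = 128.2∠114.2° V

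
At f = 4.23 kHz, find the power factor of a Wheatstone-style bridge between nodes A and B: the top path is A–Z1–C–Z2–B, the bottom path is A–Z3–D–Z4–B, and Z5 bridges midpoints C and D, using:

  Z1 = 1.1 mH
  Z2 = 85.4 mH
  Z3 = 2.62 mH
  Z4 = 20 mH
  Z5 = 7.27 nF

Step 1 — Angular frequency: ω = 2π·f = 2π·4230 = 2.658e+04 rad/s.
Step 2 — Component impedances:
  Z1: Z = jωL = j·2.658e+04·0.0011 = 0 + j29.24 Ω
  Z2: Z = jωL = j·2.658e+04·0.0854 = 0 + j2270 Ω
  Z3: Z = jωL = j·2.658e+04·0.00262 = 0 + j69.63 Ω
  Z4: Z = jωL = j·2.658e+04·0.02 = 0 + j531.6 Ω
  Z5: Z = 1/(jωC) = -j/(ω·C) = 0 - j5175 Ω
Step 3 — Bridge requires nodal analysis (the Z5 bridge couples midpoints C and D, so the two paths cannot be reduced to a simple series/parallel combination). Setting node B to ground and injecting 1 A at node A, the 3-node admittance system at A, C, D solves to V_A = Z_AB = 0 + j477 Ω = 477∠90.0° Ω.
Step 4 — Power factor: PF = cos(φ) = Re(Z)/|Z| = 0/477 = 0.
Step 5 — Type: Im(Z) = 477 ⇒ lagging (phase φ = 90.0°).

PF = 0 (lagging, φ = 90.0°)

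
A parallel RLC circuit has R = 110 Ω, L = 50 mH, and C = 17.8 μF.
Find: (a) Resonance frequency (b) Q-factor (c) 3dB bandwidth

Step 1 — Resonance: ω₀ = 1/√(LC) = 1/√(0.05·1.78e-05) = 1060 rad/s.
Step 2 — f₀ = ω₀/(2π) = 168.7 Hz.
Step 3 — Parallel Q: Q = R/(ω₀L) = 110/(1060·0.05) = 2.075.
Step 4 — Bandwidth: Δω = ω₀/Q = 510.7 rad/s; BW = Δω/(2π) = 81.28 Hz.

(a) f₀ = 168.7 Hz  (b) Q = 2.075  (c) BW = 81.28 Hz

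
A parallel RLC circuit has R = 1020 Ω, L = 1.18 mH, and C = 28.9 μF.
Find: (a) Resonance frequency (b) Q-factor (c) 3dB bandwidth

Step 1 — Resonance: ω₀ = 1/√(LC) = 1/√(0.00118·2.89e-05) = 5415 rad/s.
Step 2 — f₀ = ω₀/(2π) = 861.8 Hz.
Step 3 — Parallel Q: Q = R/(ω₀L) = 1020/(5415·0.00118) = 159.6.
Step 4 — Bandwidth: Δω = ω₀/Q = 33.92 rad/s; BW = Δω/(2π) = 5.399 Hz.

(a) f₀ = 861.8 Hz  (b) Q = 159.6  (c) BW = 5.399 Hz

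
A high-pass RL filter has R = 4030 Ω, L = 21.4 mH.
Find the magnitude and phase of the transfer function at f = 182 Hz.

Step 1 — Angular frequency: ω = 2π·182 = 1144 rad/s.
Step 2 — Transfer function: H(jω) = jωL/(R + jωL).
Step 3 — Numerator jωL = j·24.47; denominator R + jωL = 4030 + j24.47.
Step 4 — H = 3.687e-05 + j0.006072.
Step 5 — Magnitude: |H| = 0.006072 (-44.3 dB); phase: φ = 89.7°.

|H| = 0.006072 (-44.3 dB), φ = 89.7°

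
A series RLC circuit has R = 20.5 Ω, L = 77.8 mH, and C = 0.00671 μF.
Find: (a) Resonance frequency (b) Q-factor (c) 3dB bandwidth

Step 1 — Resonance condition Im(Z)=0 gives ω₀ = 1/√(LC).
Step 2 — ω₀ = 1/√(0.0778·6.71e-09) = 4.377e+04 rad/s.
Step 3 — f₀ = ω₀/(2π) = 6966 Hz.
Step 4 — Series Q: Q = ω₀L/R = 4.377e+04·0.0778/20.5 = 166.1.
Step 5 — 3dB bandwidth: Δω = ω₀/Q = 263.5 rad/s; BW = Δω/(2π) = 41.94 Hz.

(a) f₀ = 6966 Hz  (b) Q = 166.1  (c) BW = 41.94 Hz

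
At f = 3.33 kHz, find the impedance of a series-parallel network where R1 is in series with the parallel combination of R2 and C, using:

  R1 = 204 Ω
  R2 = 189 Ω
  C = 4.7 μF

Step 1 — Angular frequency: ω = 2π·f = 2π·3330 = 2.092e+04 rad/s.
Step 2 — Component impedances:
  R1: Z = R = 204 Ω
  R2: Z = R = 189 Ω
  C: Z = 1/(jωC) = -j/(ω·C) = 0 - j10.17 Ω
Step 3 — Parallel branch: R2 || C = 1/(1/R2 + 1/C) = 0.5456 - j10.14 Ω.
Step 4 — Series with R1: Z_total = R1 + (R2 || C) = 204.5 - j10.14 Ω = 204.8∠-2.8° Ω.

Z = 204.5 - j10.14 Ω = 204.8∠-2.8° Ω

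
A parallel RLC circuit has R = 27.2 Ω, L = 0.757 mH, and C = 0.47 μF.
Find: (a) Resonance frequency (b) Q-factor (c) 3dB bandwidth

Step 1 — Resonance: ω₀ = 1/√(LC) = 1/√(0.000757·4.7e-07) = 5.302e+04 rad/s.
Step 2 — f₀ = ω₀/(2π) = 8438 Hz.
Step 3 — Parallel Q: Q = R/(ω₀L) = 27.2/(5.302e+04·0.000757) = 0.6778.
Step 4 — Bandwidth: Δω = ω₀/Q = 7.822e+04 rad/s; BW = Δω/(2π) = 1.245e+04 Hz.

(a) f₀ = 8438 Hz  (b) Q = 0.6778  (c) BW = 1.245e+04 Hz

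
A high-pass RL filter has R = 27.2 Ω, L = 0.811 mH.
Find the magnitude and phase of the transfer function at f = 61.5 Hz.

Step 1 — Angular frequency: ω = 2π·61.5 = 386.4 rad/s.
Step 2 — Transfer function: H(jω) = jωL/(R + jωL).
Step 3 — Numerator jωL = j·0.3134; denominator R + jωL = 27.2 + j0.3134.
Step 4 — H = 0.0001327 + j0.01152.
Step 5 — Magnitude: |H| = 0.01152 (-38.8 dB); phase: φ = 89.3°.

|H| = 0.01152 (-38.8 dB), φ = 89.3°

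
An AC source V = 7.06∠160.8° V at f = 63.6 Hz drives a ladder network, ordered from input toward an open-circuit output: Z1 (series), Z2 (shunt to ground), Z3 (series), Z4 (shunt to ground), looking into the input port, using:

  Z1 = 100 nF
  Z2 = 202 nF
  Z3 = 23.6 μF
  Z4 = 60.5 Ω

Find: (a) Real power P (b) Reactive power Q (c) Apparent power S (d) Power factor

Step 1 — Angular frequency: ω = 2π·f = 2π·63.6 = 399.6 rad/s.
Step 2 — Component impedances:
  Z1: Z = 1/(jωC) = -j/(ω·C) = 0 - j2.502e+04 Ω
  Z2: Z = 1/(jωC) = -j/(ω·C) = 0 - j1.239e+04 Ω
  Z3: Z = 1/(jωC) = -j/(ω·C) = 0 - j106 Ω
  Z4: Z = R = 60.5 Ω
Step 3 — Ladder network (open output): work backward from the far end, alternating series and parallel combinations. Z_in = 59.48 - j2.513e+04 Ω = 2.513e+04∠-89.9° Ω.
Step 4 — Source phasor: V = 7.06∠160.8° V = -6.667 + j2.322 V.
Step 5 — Current: I = V / Z = -9.302e-05 - j0.0002651 A = 0.0002809∠-109.3° A.
Step 6 — Complex power: S = V·I* = 4.694e-06 - j0.001983 VA.
Step 7 — Real power: P = Re(S) = 4.694e-06 W.
Step 8 — Reactive power: Q = Im(S) = -0.001983 VAR.
Step 9 — Apparent power: |S| = 0.001983 VA.
Step 10 — Power factor: PF = P/|S| = 0.002367 (leading).

(a) P = 4.694e-06 W  (b) Q = -0.001983 VAR  (c) S = 0.001983 VA  (d) PF = 0.002367 (leading)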